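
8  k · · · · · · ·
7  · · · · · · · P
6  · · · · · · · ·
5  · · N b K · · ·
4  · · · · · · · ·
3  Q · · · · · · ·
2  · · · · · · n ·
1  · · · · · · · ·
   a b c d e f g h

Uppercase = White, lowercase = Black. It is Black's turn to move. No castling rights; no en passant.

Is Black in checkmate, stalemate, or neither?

neither

Black to move; black king on a8.
In check: yes, from the white queen on a3.
Legal moves for Black: Kb8.
Black is in check but has 1 legal move → neither.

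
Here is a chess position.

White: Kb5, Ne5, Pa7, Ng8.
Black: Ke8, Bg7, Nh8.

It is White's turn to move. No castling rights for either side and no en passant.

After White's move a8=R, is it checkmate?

After a8=R: black king on e8; in check: yes, from the white rook on a8.
King squares — d7: attacked by Ne5; e7: attacked by Ng8; f7: attacked by Ne5; d8: attacked by Ra8; f8: attacked by Ra8.
Black has no legal moves → checkmate.

yes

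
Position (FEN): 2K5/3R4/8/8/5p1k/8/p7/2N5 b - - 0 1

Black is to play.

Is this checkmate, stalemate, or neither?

neither

Black to move; black king on h4.
In check: no.
Legal moves for Black: Kh5, Kg5, Kg4, Kh3, Kg3, f3, a1=Q, a1=R, a1=B, a1=N.
Black has 10 legal moves and is not in check → neither.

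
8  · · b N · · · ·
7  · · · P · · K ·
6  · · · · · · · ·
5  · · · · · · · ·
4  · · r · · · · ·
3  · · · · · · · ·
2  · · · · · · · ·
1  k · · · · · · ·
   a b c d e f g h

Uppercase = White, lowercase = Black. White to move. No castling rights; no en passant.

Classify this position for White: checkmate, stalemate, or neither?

White to move; white king on g7.
In check: no.
Legal moves for White: Nf7, Nb7, Ne6, Nc6, Kh8, Kg8, Kf8, Kh7, Kf7, Kh6, Kg6, Kf6, dxc8=Q, dxc8=R, dxc8=B, dxc8=N.
White has 16 legal moves and is not in check → neither.

neither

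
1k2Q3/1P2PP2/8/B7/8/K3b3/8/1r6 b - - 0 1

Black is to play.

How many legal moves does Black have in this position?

2

Black to move; king on b8.
In check: yes, from the white queen on e8.
Legal moves: Kxb7, Ka7.
Count: 2.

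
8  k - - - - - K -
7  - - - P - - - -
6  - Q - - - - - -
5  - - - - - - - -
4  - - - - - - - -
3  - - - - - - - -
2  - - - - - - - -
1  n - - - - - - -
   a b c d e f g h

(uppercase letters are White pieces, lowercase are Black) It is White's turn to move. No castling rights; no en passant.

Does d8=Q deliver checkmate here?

After d8=Q: black king on a8; in check: yes, from the white queen on d8.
King squares — a7: attacked by Qb6; b7: attacked by Qb6; b8: attacked by Qb6.
Black has no legal moves → checkmate.

yes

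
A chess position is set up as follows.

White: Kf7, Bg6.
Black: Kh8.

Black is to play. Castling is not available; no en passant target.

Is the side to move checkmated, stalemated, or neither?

Black to move; black king on h8.
In check: no.
King squares — g7: attacked by Kf7; h7: attacked by Bg6; g8: attacked by Kf7.
Legal moves for Black: none.
Not in check and no legal moves → stalemate.

stalemate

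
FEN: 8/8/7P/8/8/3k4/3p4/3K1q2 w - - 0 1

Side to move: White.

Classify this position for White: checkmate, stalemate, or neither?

White to move; white king on d1.
In check: yes, from the black queen on f1.
King squares — c1: attacked by Qf1; e1: attacked by Qf1; c2: attacked by Kd3; d2: attacked by Kd3; e2: attacked by Qf1.
Legal moves for White: none.
In check with no legal moves → checkmate.

checkmate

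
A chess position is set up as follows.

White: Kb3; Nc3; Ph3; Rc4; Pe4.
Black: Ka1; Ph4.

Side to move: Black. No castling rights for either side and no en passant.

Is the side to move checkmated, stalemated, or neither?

stalemate

Black to move; black king on a1.
In check: no.
King squares — b1: attacked by Nc3; a2: attacked by Kb3; b2: attacked by Kb3.
Legal moves for Black: none.
Not in check and no legal moves → stalemate.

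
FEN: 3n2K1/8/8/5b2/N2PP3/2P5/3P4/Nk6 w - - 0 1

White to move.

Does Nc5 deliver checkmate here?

After Nc5: black king on b1; in check: no.
Black is not in check, so this cannot be checkmate.

no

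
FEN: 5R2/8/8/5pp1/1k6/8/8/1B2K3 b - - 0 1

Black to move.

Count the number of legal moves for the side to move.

Black to move; king on b4.
In check: no.
Legal moves: Kc5, Kb5, Ka5, Kc4, Ka4, Kc3, Kb3, Ka3, g4, f4.
Count: 10.

10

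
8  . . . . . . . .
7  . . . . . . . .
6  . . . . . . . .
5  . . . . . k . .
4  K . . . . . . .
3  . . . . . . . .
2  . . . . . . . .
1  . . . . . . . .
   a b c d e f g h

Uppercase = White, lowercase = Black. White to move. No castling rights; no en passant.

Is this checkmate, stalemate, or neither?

neither

White to move; white king on a4.
In check: no.
Legal moves for White: Kb5, Ka5, Kb4, Kb3, Ka3.
White has 5 legal moves and is not in check → neither.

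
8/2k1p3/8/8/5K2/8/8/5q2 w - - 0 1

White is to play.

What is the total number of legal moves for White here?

6

White to move; king on f4.
In check: yes, from the black queen on f1.
Legal moves: Kg5, Ke5, Kg4, Ke4, Kg3, Ke3.
Count: 6.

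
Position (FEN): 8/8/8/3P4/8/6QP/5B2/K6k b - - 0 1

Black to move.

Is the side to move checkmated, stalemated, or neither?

stalemate

Black to move; black king on h1.
In check: no.
King squares — g1: attacked by Bf2; g2: attacked by Qg3; h2: attacked by Qg3.
Legal moves for Black: none.
Not in check and no legal moves → stalemate.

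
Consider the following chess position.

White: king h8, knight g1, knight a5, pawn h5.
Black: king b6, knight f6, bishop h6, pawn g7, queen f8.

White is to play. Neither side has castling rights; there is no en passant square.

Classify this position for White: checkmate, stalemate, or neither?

White to move; white king on h8.
In check: yes, from the black queen on f8.
King squares — g7: attacked by Bh6; h7: attacked by Nf6; g8: attacked by Nf6.
Legal moves for White: none.
In check with no legal moves → checkmate.

checkmate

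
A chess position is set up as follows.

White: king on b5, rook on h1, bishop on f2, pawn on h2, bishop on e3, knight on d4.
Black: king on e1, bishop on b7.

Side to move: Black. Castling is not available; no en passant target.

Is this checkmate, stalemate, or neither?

checkmate

Black to move; black king on e1.
In check: yes, from the white rook on h1 and the white bishop on f2.
King squares — d1: attacked by Rh1; f1: attacked by Rh1; d2: attacked by Be3; e2: attacked by Nd4; f2: attacked by Be3.
Legal moves for Black: none.
In check with no legal moves → checkmate.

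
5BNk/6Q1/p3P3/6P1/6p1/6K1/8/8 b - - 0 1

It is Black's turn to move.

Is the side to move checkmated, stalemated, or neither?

checkmate

Black to move; black king on h8.
In check: yes, from the white queen on g7.
King squares — g7: attacked by Bf8; h7: attacked by Qg7; g8: attacked by Qg7.
Legal moves for Black: none.
In check with no legal moves → checkmate.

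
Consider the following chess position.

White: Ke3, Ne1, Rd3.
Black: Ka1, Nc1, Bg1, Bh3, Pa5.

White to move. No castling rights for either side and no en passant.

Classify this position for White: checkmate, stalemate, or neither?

White to move; white king on e3.
In check: yes, from the black bishop on g1.
King squares — d2: available; e2: attacked by Nc1; f2: attacked by Bg1; d3: own rook; f3: available; d4: attacked by Bg1; e4: available; f4: available.
Legal moves for White: Kf4, Ke4, Kf3, Kd2.
White is in check but has 4 legal moves → neither.

neither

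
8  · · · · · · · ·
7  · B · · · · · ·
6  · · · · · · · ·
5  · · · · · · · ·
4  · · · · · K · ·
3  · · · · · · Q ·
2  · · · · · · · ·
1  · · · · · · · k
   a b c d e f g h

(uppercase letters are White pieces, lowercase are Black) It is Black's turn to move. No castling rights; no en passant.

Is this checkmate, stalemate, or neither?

checkmate

Black to move; black king on h1.
In check: yes, from the white bishop on b7.
King squares — g1: attacked by Qg3; g2: attacked by Qg3; h2: attacked by Qg3.
Legal moves for Black: none.
In check with no legal moves → checkmate.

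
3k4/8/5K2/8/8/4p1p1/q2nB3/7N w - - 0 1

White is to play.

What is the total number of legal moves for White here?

White to move; king on f6.
In check: no.
Legal moves: Kg7, Kg6, Kg5, Kf5, Ke5, Ba6, Bh5, Bb5, Bg4, Bc4, Bf3, Bd3, Bf1, Bd1, Nxg3, Nf2.
Count: 16.

16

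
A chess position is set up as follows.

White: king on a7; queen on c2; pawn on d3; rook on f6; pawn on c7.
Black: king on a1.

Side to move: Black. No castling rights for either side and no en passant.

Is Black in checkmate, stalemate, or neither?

Black to move; black king on a1.
In check: no.
King squares — b1: attacked by Qc2; a2: attacked by Qc2; b2: attacked by Qc2.
Legal moves for Black: none.
Not in check and no legal moves → stalemate.

stalemate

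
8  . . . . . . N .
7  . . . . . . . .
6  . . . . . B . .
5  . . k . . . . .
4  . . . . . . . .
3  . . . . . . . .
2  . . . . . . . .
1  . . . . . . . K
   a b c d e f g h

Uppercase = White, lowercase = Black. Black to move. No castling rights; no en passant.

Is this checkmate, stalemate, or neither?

Black to move; black king on c5.
In check: no.
Legal moves for Black: Kd6, Kc6, Kb6, Kd5, Kb5, Kc4, Kb4.
Black has 7 legal moves and is not in check → neither.

neither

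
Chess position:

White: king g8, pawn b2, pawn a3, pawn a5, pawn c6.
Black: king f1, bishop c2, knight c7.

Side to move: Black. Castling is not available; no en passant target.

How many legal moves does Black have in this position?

Black to move; king on f1.
In check: no.
Legal moves: Ne8, Na8, Ne6, Na6, Nd5, Nb5, Bh7+, Bg6, Bf5, Be4, Ba4, Bd3, Bb3+, Bd1, Bb1, Kg2, Kf2, Ke2, Kg1, Ke1.
Count: 20.

20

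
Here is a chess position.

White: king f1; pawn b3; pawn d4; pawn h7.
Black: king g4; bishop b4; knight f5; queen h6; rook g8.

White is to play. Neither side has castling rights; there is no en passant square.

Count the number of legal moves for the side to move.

13

White to move; king on f1.
In check: no.
Legal moves: Kg2, Kf2, Ke2, Kg1, hxg8=Q+, hxg8=R+, hxg8=B, hxg8=N, h8=Q, h8=R, h8=B, h8=N, d5.
Count: 13.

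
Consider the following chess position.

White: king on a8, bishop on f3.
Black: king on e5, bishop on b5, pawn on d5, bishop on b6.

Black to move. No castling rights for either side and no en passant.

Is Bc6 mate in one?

After Bc6: white king on a8; in check: yes, from the black bishop on c6.
White has 1 legal reply: Kb8.
In check but a legal move exists → not checkmate.

no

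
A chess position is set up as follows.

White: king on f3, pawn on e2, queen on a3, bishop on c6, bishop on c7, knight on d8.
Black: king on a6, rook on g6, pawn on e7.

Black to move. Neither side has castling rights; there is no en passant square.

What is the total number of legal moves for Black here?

0

Black to move; king on a6.
In check: yes, from the white queen on a3.
Legal moves: none.
Count: 0.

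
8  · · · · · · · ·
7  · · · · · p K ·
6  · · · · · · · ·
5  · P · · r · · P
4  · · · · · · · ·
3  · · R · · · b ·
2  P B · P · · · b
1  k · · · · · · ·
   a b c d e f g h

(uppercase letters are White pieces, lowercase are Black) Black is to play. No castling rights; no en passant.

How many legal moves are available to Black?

Black to move; king on a1.
In check: yes, from the white bishop on b2.
Legal moves: Kxb2, Kxa2, Kb1.
Count: 3.

3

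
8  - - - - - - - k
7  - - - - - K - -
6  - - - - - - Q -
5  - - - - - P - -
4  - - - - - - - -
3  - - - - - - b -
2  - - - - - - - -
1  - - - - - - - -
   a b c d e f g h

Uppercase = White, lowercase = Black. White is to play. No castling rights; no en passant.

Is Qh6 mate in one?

yes

After Qh6: black king on h8; in check: yes, from the white queen on h6.
King squares — g7: attacked by Qh6; h7: attacked by Qh6; g8: attacked by Kf7.
Black has no legal moves → checkmate.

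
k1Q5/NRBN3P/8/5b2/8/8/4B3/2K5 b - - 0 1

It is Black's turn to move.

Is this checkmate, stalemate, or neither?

Black to move; black king on a8.
In check: yes, from the white queen on c8.
King squares — a7: attacked by Rb7; b7: attacked by Qc8; b8: attacked by Rb7.
Legal moves for Black: none.
In check with no legal moves → checkmate.

checkmate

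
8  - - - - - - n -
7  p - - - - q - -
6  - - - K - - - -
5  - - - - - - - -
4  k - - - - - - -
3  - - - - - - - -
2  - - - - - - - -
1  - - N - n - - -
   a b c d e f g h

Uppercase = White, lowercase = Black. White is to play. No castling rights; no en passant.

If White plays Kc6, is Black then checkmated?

After Kc6: black king on a4; in check: no.
Black is not in check, so this cannot be checkmate.

no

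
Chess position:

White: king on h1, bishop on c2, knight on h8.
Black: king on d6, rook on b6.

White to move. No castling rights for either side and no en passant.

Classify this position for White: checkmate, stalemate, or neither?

neither

White to move; white king on h1.
In check: no.
Legal moves for White: Nf7+, Ng6, Bh7, Bg6, Bf5, Be4, Ba4, Bd3, Bb3, Bd1, Bb1, Kh2, Kg2, Kg1.
White has 14 legal moves and is not in check → neither.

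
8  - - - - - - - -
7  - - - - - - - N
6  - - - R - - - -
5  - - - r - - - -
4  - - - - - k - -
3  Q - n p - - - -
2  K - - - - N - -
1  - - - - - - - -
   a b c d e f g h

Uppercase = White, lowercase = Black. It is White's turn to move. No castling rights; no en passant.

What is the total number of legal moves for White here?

4

White to move; king on a2.
In check: yes, from the black knight on c3.
Legal moves: Kb3, Kb2, Ka1, Qxc3.
Count: 4.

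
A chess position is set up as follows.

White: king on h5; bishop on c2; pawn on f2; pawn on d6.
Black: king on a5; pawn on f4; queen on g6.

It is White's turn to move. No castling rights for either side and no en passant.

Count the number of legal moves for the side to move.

3

White to move; king on h5.
In check: yes, from the black queen on g6.
Legal moves: Kxg6, Kh4, Bxg6.
Count: 3.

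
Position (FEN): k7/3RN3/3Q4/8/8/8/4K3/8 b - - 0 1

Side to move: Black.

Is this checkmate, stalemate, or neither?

Black to move; black king on a8.
In check: no.
King squares — a7: attacked by Rd7; b7: attacked by Rd7; b8: attacked by Qd6.
Legal moves for Black: none.
Not in check and no legal moves → stalemate.

stalemate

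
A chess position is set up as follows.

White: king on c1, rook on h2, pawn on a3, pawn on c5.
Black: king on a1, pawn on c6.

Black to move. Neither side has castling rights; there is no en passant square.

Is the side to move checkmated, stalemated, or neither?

Black to move; black king on a1.
In check: no.
King squares — b1: attacked by Kc1; a2: attacked by Rh2; b2: attacked by Kc1.
Legal moves for Black: none.
Not in check and no legal moves → stalemate.

stalemate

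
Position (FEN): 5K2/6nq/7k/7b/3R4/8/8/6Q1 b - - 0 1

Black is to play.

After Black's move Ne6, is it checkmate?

yes

After Ne6: white king on f8; in check: yes, from the black knight on e6.
King squares — e7: attacked by Qh7; f7: attacked by Bh5; g7: attacked by Ne6; e8: attacked by Bh5; g8: attacked by Qh7.
White has no legal moves → checkmate.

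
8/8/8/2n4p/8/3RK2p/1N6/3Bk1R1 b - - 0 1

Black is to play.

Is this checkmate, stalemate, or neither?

Black to move; black king on e1.
In check: yes, from the white rook on g1.
King squares — d1: attacked by Rg1; f1: attacked by Rg1; d2: attacked by Rd3; e2: attacked by Bd1; f2: attacked by Ke3.
Legal moves for Black: none.
In check with no legal moves → checkmate.

checkmate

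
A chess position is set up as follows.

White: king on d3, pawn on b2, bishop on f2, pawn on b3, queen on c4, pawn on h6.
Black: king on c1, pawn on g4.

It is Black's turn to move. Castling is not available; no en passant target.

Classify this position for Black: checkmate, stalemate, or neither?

neither

Black to move; black king on c1.
In check: yes, from the white queen on c4.
Legal moves for Black: Kxb2, Kd1, Kb1.
Black is in check but has 3 legal moves → neither.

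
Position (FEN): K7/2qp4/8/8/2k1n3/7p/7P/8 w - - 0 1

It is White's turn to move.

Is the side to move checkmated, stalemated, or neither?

White to move; white king on a8.
In check: no.
King squares — a7: attacked by Qc7; b7: attacked by Qc7; b8: attacked by Qc7.
Legal moves for White: none.
Not in check and no legal moves → stalemate.

stalemate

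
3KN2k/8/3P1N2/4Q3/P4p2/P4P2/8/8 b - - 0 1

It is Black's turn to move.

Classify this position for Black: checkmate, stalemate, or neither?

stalemate

Black to move; black king on h8.
In check: no.
King squares — g7: attacked by Ne8; h7: attacked by Nf6; g8: attacked by Nf6.
Legal moves for Black: none.
Not in check and no legal moves → stalemate.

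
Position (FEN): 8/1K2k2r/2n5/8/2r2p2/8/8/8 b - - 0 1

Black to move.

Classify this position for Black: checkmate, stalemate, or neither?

neither

Black to move; black king on e7.
In check: no.
Legal moves for Black include: Rh8, Rg7, Rf7, Rh6, Rh5, Rh4, Rh3, Rh2, Rh1, Kf8+, Ke8+, Kd8+, Kf7, Kd7, Kf6+, Ke6+, Kd6+, Nd8+, ... (list truncated; more exist).
Black has legal moves and is not in check → neither.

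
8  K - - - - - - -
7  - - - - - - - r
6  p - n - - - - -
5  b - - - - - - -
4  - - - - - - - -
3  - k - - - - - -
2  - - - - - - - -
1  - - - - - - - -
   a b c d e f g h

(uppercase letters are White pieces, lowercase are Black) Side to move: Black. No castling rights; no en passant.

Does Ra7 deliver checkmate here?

After Ra7: white king on a8; in check: yes, from the black rook on a7.
King squares — a7: attacked by Nc6; b7: attacked by Ra7; b8: attacked by Nc6.
White has no legal moves → checkmate.

yes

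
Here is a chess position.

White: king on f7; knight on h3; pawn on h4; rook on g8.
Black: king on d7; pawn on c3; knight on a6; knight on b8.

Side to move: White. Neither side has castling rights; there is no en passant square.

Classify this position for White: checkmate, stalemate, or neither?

White to move; white king on f7.
In check: no.
Legal moves for White include: Rh8, Rf8, Re8, Rd8+, Rc8, Rxb8, Rg7, Rg6, Rg5, Rg4, Rg3, Rg2, Rg1, Kf8, Kg7, Kg6, Kf6, Ng5, ... (list truncated; more exist).
White has legal moves and is not in check → neither.

neither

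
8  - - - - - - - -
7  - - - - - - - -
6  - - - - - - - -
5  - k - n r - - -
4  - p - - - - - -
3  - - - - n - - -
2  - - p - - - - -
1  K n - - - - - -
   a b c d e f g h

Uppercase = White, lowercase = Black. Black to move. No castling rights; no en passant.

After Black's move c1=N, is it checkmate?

no

After c1=N: white king on a1; in check: no.
White is not in check, so this cannot be checkmate.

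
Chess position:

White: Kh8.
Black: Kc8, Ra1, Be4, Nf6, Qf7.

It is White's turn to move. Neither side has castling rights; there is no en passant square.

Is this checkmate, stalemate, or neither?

stalemate

White to move; white king on h8.
In check: no.
King squares — g7: attacked by Qf7; h7: attacked by Be4; g8: attacked by Nf6.
Legal moves for White: none.
Not in check and no legal moves → stalemate.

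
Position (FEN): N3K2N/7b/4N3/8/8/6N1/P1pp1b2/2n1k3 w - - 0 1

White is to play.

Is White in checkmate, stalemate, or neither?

White to move; white king on e8.
In check: no.
Legal moves for White include: Nf7, Ng6, Kf8, Kd8, Kf7, Ke7, Kd7, Nac7, Nb6, Nf8, Nd8, Ng7, Nec7, Ng5, Nc5, Nf4, Nd4, Nh5, ... (list truncated; more exist).
White has legal moves and is not in check → neither.

neither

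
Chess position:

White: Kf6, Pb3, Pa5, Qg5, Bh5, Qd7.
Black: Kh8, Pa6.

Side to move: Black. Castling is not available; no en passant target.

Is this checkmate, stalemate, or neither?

Black to move; black king on h8.
In check: no.
King squares — g7: attacked by Qg5; h7: attacked by Qd7; g8: attacked by Qg5.
Legal moves for Black: none.
Not in check and no legal moves → stalemate.

stalemate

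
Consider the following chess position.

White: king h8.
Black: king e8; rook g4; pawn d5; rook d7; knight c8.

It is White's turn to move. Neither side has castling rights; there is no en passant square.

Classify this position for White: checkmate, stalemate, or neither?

White to move; white king on h8.
In check: no.
King squares — g7: attacked by Rg4; h7: attacked by Rd7; g8: attacked by Rg4.
Legal moves for White: none.
Not in check and no legal moves → stalemate.

stalemate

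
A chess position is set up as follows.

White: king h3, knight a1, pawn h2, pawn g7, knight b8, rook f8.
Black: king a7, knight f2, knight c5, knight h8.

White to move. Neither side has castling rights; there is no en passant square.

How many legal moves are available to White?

White to move; king on h3.
In check: yes, from the black knight on f2.
Legal moves: Kh4, Kg3, Kg2, Rxf2.
Count: 4.

4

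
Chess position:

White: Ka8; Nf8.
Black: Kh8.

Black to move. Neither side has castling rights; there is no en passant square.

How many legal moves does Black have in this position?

Black to move; king on h8.
In check: no.
Legal moves: Kg8, Kg7.
Count: 2.

2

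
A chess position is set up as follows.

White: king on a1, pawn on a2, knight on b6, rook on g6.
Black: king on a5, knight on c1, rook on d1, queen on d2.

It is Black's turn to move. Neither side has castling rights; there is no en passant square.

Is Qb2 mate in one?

no

After Qb2: white king on a1; in check: yes, from the black queen on b2.
White has 1 legal reply: Kxb2.
In check but a legal move exists → not checkmate.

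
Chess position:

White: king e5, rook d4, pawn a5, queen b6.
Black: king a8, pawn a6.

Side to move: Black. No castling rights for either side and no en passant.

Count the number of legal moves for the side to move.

Black to move; king on a8.
In check: no.
Legal moves: none.
Count: 0.

0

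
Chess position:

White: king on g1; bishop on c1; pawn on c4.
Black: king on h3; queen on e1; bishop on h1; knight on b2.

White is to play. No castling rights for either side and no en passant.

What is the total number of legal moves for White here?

0

White to move; king on g1.
In check: yes, from the black queen on e1.
Legal moves: none.
Count: 0.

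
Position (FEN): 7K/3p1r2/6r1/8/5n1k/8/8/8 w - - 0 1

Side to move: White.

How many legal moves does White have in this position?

White to move; king on h8.
In check: no.
Legal moves: none.
Count: 0.

0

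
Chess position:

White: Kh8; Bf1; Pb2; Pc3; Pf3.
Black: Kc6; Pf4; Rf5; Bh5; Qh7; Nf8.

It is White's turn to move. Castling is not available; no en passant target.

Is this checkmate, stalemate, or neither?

White to move; white king on h8.
In check: yes, from the black queen on h7.
King squares — g7: attacked by Qh7; h7: attacked by Nf8; g8: attacked by Qh7.
Legal moves for White: none.
In check with no legal moves → checkmate.

checkmate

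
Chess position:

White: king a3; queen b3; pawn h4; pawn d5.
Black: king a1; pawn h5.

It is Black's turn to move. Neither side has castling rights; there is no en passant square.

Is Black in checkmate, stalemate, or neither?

Black to move; black king on a1.
In check: no.
King squares — b1: attacked by Qb3; a2: attacked by Ka3; b2: attacked by Ka3.
Legal moves for Black: none.
Not in check and no legal moves → stalemate.

stalemate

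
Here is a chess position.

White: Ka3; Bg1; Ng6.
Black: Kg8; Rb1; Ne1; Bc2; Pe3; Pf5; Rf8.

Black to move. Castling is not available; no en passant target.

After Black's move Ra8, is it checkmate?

yes

After Ra8: white king on a3; in check: yes, from the black rook on a8.
King squares — a2: attacked by Ra8; b2: attacked by Rb1; b3: attacked by Rb1; a4: attacked by Bc2; b4: attacked by Rb1.
White has no legal moves → checkmate.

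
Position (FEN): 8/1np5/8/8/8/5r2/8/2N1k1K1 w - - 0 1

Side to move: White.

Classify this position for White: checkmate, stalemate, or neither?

neither

White to move; white king on g1.
In check: no.
Legal moves for White: Kh2, Kg2, Kh1, Nd3+, Nb3, Ne2, Na2.
White has 7 legal moves and is not in check → neither.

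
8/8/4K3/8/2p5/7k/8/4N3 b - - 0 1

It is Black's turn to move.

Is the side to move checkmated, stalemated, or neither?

Black to move; black king on h3.
In check: no.
Legal moves for Black: Kh4, Kg4, Kg3, Kh2, c3.
Black has 5 legal moves and is not in check → neither.

neither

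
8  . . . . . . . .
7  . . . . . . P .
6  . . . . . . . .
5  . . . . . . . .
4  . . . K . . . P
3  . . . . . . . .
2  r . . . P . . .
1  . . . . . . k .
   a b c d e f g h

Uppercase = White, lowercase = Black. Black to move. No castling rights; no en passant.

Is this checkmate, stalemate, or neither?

Black to move; black king on g1.
In check: no.
Legal moves for Black: Ra8, Ra7, Ra6, Ra5, Ra4+, Ra3, Rxe2, Rd2+, Rc2, Rb2, Ra1, Kh2, Kg2, Kf2, Kh1, Kf1.
Black has 16 legal moves and is not in check → neither.

neither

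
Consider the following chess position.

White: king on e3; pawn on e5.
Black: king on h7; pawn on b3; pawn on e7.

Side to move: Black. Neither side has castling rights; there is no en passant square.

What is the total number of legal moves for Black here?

7

Black to move; king on h7.
In check: no.
Legal moves: Kh8, Kg8, Kg7, Kh6, Kg6, e6, b2.
Count: 7.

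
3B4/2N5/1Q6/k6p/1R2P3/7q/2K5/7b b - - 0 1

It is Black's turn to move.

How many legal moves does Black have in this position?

Black to move; king on a5.
In check: yes, from the white queen on b6.
Legal moves: none.
Count: 0.

0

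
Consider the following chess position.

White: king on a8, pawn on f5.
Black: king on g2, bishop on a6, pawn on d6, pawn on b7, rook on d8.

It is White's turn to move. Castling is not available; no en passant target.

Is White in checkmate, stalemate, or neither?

neither

White to move; white king on a8.
In check: yes, from the black rook on d8.
King squares — a7: available; b7: attacked by Ba6; b8: attacked by Rd8.
Legal moves for White: Ka7.
White is in check but has 1 legal move → neither.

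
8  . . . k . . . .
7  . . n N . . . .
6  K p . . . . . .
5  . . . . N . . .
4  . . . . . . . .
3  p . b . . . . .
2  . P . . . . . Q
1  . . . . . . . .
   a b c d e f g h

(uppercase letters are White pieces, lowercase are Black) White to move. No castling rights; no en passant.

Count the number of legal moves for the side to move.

White to move; king on a6.
In check: yes, from the black knight on c7.
Legal moves: Kb7, Ka7, Kxb6.
Count: 3.

3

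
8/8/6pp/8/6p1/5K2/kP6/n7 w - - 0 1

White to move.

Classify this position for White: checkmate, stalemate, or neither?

neither

White to move; white king on f3.
In check: yes, from the black pawn on g4.
Legal moves for White: Kxg4, Kf4, Ke4, Kg3, Ke3, Kg2, Kf2, Ke2.
White is in check but has 8 legal moves → neither.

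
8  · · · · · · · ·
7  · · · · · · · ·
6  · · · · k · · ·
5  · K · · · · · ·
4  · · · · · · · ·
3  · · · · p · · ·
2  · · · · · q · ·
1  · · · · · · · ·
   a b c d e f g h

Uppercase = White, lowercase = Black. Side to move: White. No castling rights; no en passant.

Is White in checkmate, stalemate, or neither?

White to move; white king on b5.
In check: no.
Legal moves for White: Kc6, Kb6, Ka6, Kc5, Ka5, Kc4, Kb4, Ka4.
White has 8 legal moves and is not in check → neither.

neither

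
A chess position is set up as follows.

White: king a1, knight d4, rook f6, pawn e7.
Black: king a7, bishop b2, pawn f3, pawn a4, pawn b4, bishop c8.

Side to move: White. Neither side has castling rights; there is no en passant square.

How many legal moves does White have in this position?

3

White to move; king on a1.
In check: yes, from the black bishop on b2.
Legal moves: Kxb2, Ka2, Kb1.
Count: 3.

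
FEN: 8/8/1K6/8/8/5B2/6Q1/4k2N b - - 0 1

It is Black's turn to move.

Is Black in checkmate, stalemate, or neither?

stalemate

Black to move; black king on e1.
In check: no.
King squares — d1: attacked by Bf3; f1: attacked by Qg2; d2: attacked by Qg2; e2: attacked by Qg2; f2: attacked by Nh1.
Legal moves for Black: none.
Not in check and no legal moves → stalemate.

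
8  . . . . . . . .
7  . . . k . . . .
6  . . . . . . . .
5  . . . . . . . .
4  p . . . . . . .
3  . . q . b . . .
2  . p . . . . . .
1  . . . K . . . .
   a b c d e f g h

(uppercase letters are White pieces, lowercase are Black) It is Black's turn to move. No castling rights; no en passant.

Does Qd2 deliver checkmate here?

yes

After Qd2: white king on d1; in check: yes, from the black queen on d2.
King squares — c1: attacked by Pb2; e1: attacked by Qd2; c2: attacked by Qd2; d2: attacked by Be3; e2: attacked by Qd2.
White has no legal moves → checkmate.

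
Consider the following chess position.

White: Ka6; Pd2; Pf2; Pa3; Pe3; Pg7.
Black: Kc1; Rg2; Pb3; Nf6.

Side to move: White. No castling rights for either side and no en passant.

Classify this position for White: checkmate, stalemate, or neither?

White to move; white king on a6.
In check: no.
Legal moves for White: Kb7, Ka7, Kb6, Kb5, Ka5, g8=Q, g8=R, g8=B, g8=N, e4, a4, f3, d3, f4, d4.
White has 15 legal moves and is not in check → neither.

neither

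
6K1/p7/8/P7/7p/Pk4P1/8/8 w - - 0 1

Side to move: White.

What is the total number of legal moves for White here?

9

White to move; king on g8.
In check: no.
Legal moves: Kh8, Kf8, Kh7, Kg7, Kf7, gxh4, a6, g4, a4.
Count: 9.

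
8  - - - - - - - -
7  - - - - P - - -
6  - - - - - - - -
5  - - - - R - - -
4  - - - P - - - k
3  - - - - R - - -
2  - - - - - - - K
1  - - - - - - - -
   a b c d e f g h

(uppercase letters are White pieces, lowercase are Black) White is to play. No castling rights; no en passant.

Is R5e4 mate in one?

no

After R5e4: black king on h4; in check: yes, from the white rook on e4.
Black has 2 legal replies: Kh5, Kg5.
In check but a legal move exists → not checkmate.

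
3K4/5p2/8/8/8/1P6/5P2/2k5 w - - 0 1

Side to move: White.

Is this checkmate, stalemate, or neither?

neither

White to move; white king on d8.
In check: no.
Legal moves for White: Ke8, Kc8, Ke7, Kd7, Kc7, b4, f3, f4.
White has 8 legal moves and is not in check → neither.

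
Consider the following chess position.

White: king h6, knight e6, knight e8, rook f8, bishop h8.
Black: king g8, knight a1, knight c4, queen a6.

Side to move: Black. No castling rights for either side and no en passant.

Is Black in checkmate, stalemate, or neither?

checkmate

Black to move; black king on g8.
In check: yes, from the white rook on f8.
King squares — f7: attacked by Rf8; g7: attacked by Ne6; h7: attacked by Kh6; f8: attacked by Ne6; h8: attacked by Rf8.
Legal moves for Black: none.
In check with no legal moves → checkmate.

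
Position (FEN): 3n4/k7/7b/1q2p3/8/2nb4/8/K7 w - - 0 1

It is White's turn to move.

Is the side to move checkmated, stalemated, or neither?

White to move; white king on a1.
In check: no.
King squares — b1: attacked by Nc3; a2: attacked by Nc3; b2: attacked by Qb5.
Legal moves for White: none.
Not in check and no legal moves → stalemate.

stalemate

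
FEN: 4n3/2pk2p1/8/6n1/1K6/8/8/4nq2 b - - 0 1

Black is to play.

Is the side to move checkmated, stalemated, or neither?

Black to move; black king on d7.
In check: no.
Legal moves for Black include: Nf6, Nd6, Kd8, Kc8, Ke7, Ke6, Kd6, Kc6, Nh7, Nf7, Ne6, Ne4, Nh3, Ngf3, Qf8+, Qf7, Qf6, Qa6, ... (list truncated; more exist).
Black has legal moves and is not in check → neither.

neither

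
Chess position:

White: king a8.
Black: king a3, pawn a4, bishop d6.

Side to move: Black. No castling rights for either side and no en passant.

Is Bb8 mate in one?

no

After Bb8: white king on a8; in check: no.
White is not in check, so this cannot be checkmate.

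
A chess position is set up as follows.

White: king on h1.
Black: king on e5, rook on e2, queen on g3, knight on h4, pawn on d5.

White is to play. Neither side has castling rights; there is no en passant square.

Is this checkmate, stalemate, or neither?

stalemate

White to move; white king on h1.
In check: no.
King squares — g1: attacked by Qg3; g2: attacked by Re2; h2: attacked by Re2.
Legal moves for White: none.
Not in check and no legal moves → stalemate.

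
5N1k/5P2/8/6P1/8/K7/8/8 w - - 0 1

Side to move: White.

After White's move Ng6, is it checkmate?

no

After Ng6: black king on h8; in check: yes, from the white knight on g6.
Black has 2 legal replies: Kh7, Kg7.
In check but a legal move exists → not checkmate.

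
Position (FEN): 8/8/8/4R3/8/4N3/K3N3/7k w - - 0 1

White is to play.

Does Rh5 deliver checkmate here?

yes

After Rh5: black king on h1; in check: yes, from the white rook on h5.
King squares — g1: attacked by Ne2; g2: attacked by Ne3; h2: attacked by Rh5.
Black has no legal moves → checkmate.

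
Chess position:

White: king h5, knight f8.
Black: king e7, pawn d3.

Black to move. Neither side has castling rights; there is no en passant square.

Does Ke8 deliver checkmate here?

After Ke8: white king on h5; in check: no.
White is not in check, so this cannot be checkmate.

no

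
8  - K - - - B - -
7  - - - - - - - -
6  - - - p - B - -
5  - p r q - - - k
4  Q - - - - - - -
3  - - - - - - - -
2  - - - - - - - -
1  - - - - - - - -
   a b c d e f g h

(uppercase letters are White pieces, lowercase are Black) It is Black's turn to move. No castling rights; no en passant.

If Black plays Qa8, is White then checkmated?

no

After Qa8: white king on b8; in check: yes, from the black queen on a8.
White has 2 legal replies: Kxa8, Qxa8.
In check but a legal move exists → not checkmate.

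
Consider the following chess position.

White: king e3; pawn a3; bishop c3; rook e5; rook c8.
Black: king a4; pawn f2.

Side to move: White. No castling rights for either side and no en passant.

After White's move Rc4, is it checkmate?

no

After Rc4: black king on a4; in check: yes, from the white rook on c4.
Black has 2 legal replies: Kb3, Kxa3.
In check but a legal move exists → not checkmate.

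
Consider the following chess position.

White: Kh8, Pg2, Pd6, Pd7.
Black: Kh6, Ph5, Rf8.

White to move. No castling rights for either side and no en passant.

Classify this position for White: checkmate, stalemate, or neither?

White to move; white king on h8.
In check: yes, from the black rook on f8.
King squares — g7: attacked by Kh6; h7: attacked by Kh6; g8: attacked by Rf8.
Legal moves for White: none.
In check with no legal moves → checkmate.

checkmate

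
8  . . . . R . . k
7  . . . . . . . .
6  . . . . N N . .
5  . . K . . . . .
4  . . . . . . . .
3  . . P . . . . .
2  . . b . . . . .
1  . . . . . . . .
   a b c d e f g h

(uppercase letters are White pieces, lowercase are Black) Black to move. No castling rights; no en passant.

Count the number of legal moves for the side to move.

0

Black to move; king on h8.
In check: yes, from the white rook on e8.
Legal moves: none.
Count: 0.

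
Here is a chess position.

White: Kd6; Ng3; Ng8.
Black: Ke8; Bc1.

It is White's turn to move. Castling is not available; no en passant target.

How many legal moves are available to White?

White to move; king on d6.
In check: no.
Legal moves: Ne7, Nh6, Nf6+, Kc7, Ke6, Kc6, Ke5, Kd5, Kc5, Nh5, Nf5, Ne4, Ne2, Nh1, Nf1.
Count: 15.

15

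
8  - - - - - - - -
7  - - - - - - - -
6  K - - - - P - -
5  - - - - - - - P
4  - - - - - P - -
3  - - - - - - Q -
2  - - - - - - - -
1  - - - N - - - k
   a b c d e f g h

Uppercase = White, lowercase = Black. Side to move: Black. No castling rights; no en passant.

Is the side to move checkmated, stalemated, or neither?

stalemate

Black to move; black king on h1.
In check: no.
King squares — g1: attacked by Qg3; g2: attacked by Qg3; h2: attacked by Qg3.
Legal moves for Black: none.
Not in check and no legal moves → stalemate.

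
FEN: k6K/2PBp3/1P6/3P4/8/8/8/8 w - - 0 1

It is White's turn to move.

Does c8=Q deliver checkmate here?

yes

After c8=Q: black king on a8; in check: yes, from the white queen on c8.
King squares — a7: attacked by Pb6; b7: attacked by Qc8; b8: attacked by Qc8.
Black has no legal moves → checkmate.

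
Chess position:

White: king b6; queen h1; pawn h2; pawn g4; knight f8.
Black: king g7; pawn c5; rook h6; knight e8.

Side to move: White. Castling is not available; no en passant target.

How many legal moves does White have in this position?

White to move; king on b6.
In check: yes, from the black rook on h6.
Legal moves: Kb7, Ka7, Kxc5, Kb5, Ka5, Ng6, Ne6+, Qc6.
Count: 8.

8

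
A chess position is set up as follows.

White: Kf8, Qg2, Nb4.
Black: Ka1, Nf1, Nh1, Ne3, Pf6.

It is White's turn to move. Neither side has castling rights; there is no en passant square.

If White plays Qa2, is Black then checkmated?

After Qa2: black king on a1; in check: yes, from the white queen on a2.
King squares — b1: attacked by Qa2; a2: attacked by Nb4; b2: attacked by Qa2.
Black has no legal moves → checkmate.

yes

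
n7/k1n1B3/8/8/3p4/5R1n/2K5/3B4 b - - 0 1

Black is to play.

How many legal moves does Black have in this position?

Black to move; king on a7.
In check: no.
Legal moves: Nb6, Ne8, Ne6, Na6, Nd5, Nb5, Kb8, Kb7, Kb6, Ka6, Ng5, Nf4, Nf2, Ng1, d3+.
Count: 15.

15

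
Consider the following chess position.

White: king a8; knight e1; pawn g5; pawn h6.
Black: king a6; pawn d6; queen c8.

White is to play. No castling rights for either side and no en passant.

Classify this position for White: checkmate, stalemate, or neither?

White to move; white king on a8.
In check: yes, from the black queen on c8.
King squares — a7: attacked by Ka6; b7: attacked by Ka6; b8: attacked by Qc8.
Legal moves for White: none.
In check with no legal moves → checkmate.

checkmate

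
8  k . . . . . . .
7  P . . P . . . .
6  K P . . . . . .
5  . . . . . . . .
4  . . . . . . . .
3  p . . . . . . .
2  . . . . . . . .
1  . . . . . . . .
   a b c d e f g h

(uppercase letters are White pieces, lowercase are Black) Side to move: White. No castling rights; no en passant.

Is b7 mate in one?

After b7: black king on a8; in check: yes, from the white pawn on b7.
King squares — a7: attacked by Ka6; b7: attacked by Ka6; b8: attacked by Pa7.
Black has no legal moves → checkmate.

yes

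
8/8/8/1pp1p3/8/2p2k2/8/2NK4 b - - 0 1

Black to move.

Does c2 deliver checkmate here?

no

After c2: white king on d1; in check: yes, from the black pawn on c2.
White has 3 legal replies: Kd2, Kxc2, Ke1.
In check but a legal move exists → not checkmate.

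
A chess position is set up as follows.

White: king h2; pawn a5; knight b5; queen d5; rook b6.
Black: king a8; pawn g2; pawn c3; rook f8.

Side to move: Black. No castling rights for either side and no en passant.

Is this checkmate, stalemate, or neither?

Black to move; black king on a8.
In check: yes, from the white queen on d5.
King squares — a7: attacked by Nb5; b7: attacked by Qd5; b8: attacked by Rb6.
Legal moves for Black: none.
In check with no legal moves → checkmate.

checkmate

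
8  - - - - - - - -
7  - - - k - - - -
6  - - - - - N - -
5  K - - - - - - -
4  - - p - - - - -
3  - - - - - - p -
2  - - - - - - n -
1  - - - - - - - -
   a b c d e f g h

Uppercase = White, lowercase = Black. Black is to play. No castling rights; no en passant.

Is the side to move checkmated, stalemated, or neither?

neither

Black to move; black king on d7.
In check: yes, from the white knight on f6.
King squares — c6: available; d6: available; e6: available; c7: available; e7: available; c8: available; d8: available; e8: attacked by Nf6.
Legal moves for Black: Kd8, Kc8, Ke7, Kc7, Ke6, Kd6, Kc6.
Black is in check but has 7 legal moves → neither.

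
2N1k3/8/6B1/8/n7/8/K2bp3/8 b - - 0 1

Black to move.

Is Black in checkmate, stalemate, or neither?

Black to move; black king on e8.
In check: yes, from the white bishop on g6.
Legal moves for Black: Kf8, Kd8, Kd7.
Black is in check but has 3 legal moves → neither.

neither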